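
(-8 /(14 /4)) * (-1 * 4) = 64 /7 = 9.14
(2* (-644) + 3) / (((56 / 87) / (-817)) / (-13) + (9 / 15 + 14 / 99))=-195916824675 / 113048543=-1733.03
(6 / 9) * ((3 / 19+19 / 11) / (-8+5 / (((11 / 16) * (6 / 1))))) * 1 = -197 / 1064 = -0.19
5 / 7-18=-121 / 7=-17.29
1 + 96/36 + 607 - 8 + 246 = 2546/3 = 848.67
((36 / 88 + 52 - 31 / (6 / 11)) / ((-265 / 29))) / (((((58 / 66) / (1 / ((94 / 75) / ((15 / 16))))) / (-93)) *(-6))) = 509175 / 79712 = 6.39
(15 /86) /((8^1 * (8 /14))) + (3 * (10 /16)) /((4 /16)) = 7.54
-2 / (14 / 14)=-2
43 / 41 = 1.05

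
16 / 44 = 0.36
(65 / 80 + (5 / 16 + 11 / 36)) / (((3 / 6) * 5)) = 103 / 180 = 0.57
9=9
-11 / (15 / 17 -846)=187 / 14367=0.01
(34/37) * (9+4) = 442/37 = 11.95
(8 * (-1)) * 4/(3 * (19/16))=-512/57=-8.98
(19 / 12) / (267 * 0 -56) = -19 / 672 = -0.03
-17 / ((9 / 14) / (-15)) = 1190 / 3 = 396.67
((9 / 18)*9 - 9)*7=-63 / 2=-31.50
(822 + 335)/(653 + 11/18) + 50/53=130156/47965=2.71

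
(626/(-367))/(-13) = 0.13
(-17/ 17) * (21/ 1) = -21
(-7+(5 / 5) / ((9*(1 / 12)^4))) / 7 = 2297 / 7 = 328.14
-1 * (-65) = 65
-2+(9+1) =8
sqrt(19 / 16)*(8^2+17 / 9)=593*sqrt(19) / 36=71.80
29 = 29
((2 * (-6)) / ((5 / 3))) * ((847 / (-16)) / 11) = 693 / 20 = 34.65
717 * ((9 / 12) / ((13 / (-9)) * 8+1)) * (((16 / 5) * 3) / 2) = -116154 / 475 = -244.53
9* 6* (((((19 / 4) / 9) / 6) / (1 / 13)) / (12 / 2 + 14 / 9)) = 2223 / 272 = 8.17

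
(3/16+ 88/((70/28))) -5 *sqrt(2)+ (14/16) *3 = 3041/80 -5 *sqrt(2) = 30.94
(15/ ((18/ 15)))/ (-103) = -25/ 206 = -0.12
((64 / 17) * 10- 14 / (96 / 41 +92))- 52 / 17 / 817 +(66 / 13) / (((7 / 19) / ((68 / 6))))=473405017131 / 2444380666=193.67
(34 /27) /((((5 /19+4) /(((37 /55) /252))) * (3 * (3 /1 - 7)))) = -11951 /181870920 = -0.00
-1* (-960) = 960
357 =357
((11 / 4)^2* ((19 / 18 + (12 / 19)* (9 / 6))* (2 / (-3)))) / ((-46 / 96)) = 82885 / 3933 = 21.07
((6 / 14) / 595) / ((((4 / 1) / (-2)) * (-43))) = 3 / 358190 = 0.00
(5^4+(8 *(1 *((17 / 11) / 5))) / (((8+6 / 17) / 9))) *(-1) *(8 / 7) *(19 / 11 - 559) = 399748.78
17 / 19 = 0.89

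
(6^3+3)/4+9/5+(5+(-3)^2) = 1411/20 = 70.55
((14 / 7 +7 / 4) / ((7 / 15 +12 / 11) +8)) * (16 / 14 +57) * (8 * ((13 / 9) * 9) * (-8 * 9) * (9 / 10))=-1697141160 / 11039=-153740.48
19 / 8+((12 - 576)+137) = -3397 / 8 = -424.62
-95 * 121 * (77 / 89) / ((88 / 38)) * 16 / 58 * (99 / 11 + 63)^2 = -15850961280 / 2581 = -6141403.05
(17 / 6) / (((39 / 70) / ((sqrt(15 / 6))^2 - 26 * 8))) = -81515 / 78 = -1045.06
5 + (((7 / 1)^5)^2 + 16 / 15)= 4237128826 / 15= 282475255.07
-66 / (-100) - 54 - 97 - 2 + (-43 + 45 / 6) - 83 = -6771 / 25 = -270.84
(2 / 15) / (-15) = -2 / 225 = -0.01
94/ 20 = 47/ 10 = 4.70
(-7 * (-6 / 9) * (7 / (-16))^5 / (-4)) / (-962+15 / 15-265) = -117649 / 7713325056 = -0.00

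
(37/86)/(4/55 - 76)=-2035/359136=-0.01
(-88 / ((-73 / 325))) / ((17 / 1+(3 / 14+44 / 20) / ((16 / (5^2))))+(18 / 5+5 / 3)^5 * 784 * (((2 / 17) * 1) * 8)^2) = 1405944540000000 / 10098702273306506267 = 0.00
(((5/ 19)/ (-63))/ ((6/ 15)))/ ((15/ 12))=-10/ 1197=-0.01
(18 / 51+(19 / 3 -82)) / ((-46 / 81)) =4509 / 34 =132.62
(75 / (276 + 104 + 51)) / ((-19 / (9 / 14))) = -675 / 114646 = -0.01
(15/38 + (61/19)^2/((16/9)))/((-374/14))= -250383/1080112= -0.23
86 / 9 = 9.56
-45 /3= -15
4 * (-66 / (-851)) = 264 / 851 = 0.31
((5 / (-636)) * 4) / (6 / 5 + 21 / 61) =-1525 / 74889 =-0.02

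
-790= -790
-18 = -18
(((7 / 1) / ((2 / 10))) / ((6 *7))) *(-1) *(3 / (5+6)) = -0.23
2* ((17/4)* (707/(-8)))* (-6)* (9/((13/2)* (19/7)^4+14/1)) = 779155713/7045604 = 110.59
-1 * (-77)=77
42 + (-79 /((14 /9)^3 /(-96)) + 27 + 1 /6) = 4288897 /2058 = 2084.01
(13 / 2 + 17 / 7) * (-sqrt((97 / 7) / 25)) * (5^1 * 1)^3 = -830.92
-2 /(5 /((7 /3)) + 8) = -14 /71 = -0.20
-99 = -99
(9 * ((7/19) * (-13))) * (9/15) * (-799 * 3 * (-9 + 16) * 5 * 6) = 247356018/19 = 13018737.79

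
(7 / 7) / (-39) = -1 / 39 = -0.03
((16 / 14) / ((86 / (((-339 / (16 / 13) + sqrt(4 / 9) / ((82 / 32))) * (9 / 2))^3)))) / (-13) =4288219810549888023 / 2209283055616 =1941000.63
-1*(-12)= 12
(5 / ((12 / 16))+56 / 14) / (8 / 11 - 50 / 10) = -352 / 141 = -2.50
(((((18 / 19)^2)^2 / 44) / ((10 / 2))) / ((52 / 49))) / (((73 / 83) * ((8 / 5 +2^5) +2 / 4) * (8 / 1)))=26683587 / 1855614133516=0.00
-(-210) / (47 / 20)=4200 / 47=89.36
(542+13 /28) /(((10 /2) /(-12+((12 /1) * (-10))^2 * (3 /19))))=163175427 /665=245376.58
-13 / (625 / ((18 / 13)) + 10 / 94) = -10998 / 381965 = -0.03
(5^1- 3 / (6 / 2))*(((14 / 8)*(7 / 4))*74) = 1813 / 2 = 906.50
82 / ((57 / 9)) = 12.95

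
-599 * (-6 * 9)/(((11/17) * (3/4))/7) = 5132232/11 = 466566.55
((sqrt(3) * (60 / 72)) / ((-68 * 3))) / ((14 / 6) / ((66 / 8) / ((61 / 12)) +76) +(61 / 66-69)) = 260425 * sqrt(3) / 4338052044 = 0.00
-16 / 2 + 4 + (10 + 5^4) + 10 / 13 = 8213 / 13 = 631.77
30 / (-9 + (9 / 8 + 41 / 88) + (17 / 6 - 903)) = -99 / 2995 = -0.03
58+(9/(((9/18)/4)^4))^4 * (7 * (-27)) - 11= -349037133895538048977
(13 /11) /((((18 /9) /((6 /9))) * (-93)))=-13 /3069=-0.00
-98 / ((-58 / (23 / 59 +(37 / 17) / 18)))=451829 / 523566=0.86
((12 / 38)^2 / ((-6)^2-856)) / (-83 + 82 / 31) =279 / 184346455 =0.00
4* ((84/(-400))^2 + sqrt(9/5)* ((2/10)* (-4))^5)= 441/2500 - 12288* sqrt(5)/15625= -1.58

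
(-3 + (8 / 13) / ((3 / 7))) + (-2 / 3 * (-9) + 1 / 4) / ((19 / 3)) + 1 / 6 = -1217 / 2964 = -0.41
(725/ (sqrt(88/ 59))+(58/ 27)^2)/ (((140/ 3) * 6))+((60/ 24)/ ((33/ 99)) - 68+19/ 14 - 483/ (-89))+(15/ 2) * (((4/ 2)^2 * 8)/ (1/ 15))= 145 * sqrt(1298)/ 2464+16106126999/ 4541670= 3548.42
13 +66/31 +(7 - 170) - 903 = -1050.87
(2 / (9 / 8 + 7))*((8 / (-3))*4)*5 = -512 / 39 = -13.13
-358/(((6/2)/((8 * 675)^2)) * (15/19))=-4407696000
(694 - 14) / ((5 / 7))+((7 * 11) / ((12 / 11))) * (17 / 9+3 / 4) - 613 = 226913 / 432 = 525.26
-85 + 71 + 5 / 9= -121 / 9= -13.44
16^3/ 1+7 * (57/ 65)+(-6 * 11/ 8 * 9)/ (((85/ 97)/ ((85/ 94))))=98383679/ 24440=4025.52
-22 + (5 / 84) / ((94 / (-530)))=-88181 / 3948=-22.34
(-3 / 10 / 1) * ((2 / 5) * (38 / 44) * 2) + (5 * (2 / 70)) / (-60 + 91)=-12094 / 59675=-0.20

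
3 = 3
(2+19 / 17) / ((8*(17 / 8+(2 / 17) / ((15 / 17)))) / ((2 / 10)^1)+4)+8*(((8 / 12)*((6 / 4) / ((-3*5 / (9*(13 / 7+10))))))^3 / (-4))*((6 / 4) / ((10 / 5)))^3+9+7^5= 113002837050353 / 6600692000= 17119.85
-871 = -871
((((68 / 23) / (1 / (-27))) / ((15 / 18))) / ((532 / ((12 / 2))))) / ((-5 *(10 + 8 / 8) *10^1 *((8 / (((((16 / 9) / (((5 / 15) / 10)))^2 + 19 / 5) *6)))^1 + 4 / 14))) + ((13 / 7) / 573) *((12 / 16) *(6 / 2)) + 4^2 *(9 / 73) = 59833487644654629 / 30116128953333500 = 1.99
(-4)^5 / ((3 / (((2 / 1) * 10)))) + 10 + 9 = -20423 / 3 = -6807.67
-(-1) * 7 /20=7 /20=0.35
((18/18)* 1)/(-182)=-1/182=-0.01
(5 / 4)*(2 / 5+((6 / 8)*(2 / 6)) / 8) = 69 / 128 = 0.54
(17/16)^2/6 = 289/1536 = 0.19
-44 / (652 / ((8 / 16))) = -11 / 326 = -0.03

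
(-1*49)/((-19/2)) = 98/19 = 5.16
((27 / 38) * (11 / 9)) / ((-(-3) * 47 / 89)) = 979 / 1786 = 0.55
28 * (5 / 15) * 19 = 532 / 3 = 177.33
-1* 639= -639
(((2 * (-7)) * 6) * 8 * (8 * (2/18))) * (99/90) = -657.07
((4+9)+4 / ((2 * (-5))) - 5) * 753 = 28614 / 5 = 5722.80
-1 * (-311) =311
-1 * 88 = -88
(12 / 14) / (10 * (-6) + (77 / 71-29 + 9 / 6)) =-852 / 85897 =-0.01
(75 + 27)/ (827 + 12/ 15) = 510/ 4139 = 0.12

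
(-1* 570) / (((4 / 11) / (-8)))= 12540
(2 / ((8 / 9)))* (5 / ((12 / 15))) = 225 / 16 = 14.06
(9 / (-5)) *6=-10.80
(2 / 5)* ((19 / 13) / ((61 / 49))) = 1862 / 3965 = 0.47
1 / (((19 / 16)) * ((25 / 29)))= 464 / 475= 0.98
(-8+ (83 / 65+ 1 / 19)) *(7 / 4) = -11.67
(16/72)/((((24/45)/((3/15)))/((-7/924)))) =-1/1584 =-0.00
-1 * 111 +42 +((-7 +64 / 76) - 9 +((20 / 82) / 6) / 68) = -13373941 / 158916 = -84.16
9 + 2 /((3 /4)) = 35 /3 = 11.67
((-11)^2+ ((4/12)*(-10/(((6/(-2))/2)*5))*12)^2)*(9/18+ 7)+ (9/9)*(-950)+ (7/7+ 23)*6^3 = 32129/6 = 5354.83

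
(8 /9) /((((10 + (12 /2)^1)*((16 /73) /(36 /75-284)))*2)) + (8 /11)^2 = -3855419 /108900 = -35.40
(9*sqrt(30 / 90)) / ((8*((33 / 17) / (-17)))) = -289*sqrt(3) / 88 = -5.69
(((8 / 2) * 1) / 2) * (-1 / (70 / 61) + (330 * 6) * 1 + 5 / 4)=277253 / 70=3960.76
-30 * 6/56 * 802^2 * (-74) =1070934660/7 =152990665.71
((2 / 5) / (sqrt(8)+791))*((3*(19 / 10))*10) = 0.03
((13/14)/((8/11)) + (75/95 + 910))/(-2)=-1940877/4256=-456.03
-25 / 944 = -0.03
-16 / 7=-2.29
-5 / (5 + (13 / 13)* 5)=-0.50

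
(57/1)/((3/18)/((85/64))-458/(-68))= 29070/3499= 8.31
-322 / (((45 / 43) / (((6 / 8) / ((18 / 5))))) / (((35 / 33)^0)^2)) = -6923 / 108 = -64.10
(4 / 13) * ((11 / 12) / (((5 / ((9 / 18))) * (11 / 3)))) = 1 / 130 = 0.01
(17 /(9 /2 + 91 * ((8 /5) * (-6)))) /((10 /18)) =-102 /2897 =-0.04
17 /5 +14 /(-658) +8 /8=1029 /235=4.38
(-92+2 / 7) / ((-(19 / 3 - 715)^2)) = 2889 / 15819566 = 0.00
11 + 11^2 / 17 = 308 / 17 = 18.12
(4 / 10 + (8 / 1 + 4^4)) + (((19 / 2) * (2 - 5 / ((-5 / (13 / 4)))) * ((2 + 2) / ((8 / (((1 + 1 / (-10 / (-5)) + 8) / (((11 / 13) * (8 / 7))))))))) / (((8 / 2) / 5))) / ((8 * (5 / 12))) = 40130081 / 112640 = 356.27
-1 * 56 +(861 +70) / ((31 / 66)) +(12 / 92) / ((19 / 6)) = 26093828 / 13547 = 1926.17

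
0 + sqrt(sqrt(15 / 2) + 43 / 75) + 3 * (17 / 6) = sqrt(516 + 450 * sqrt(30)) / 30 + 17 / 2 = 10.32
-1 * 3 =-3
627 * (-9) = -5643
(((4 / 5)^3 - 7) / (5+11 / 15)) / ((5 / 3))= -7299 / 10750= -0.68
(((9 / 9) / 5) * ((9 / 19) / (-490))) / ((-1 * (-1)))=-9 / 46550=-0.00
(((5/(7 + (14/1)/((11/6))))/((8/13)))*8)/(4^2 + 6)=65/322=0.20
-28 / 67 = -0.42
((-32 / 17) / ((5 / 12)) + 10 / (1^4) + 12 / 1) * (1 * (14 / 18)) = 10402 / 765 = 13.60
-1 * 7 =-7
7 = 7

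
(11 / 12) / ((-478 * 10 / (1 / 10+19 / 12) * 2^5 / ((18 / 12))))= -1111 / 73420800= -0.00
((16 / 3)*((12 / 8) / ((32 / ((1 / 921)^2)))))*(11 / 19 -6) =-103 / 64466316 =-0.00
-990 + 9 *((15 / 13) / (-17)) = -218925 / 221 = -990.61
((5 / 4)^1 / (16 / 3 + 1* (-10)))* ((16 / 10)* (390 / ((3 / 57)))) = -3175.71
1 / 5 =0.20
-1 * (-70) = 70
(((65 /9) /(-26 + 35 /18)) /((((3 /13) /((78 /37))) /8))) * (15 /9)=-1757600 /48063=-36.57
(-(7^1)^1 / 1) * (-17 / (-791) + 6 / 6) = -808 / 113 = -7.15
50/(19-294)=-2/11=-0.18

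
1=1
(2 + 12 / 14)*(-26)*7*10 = -5200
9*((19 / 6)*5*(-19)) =-5415 / 2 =-2707.50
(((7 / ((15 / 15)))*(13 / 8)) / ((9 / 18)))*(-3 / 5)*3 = -819 / 20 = -40.95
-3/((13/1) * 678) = -1/2938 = -0.00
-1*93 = -93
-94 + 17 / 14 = -1299 / 14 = -92.79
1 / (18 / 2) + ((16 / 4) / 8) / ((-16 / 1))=23 / 288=0.08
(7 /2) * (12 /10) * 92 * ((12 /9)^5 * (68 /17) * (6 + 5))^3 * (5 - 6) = -58903861556936704 /23914845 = -2463066833.88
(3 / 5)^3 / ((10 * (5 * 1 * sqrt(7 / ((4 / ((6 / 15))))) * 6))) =9 * sqrt(70) / 87500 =0.00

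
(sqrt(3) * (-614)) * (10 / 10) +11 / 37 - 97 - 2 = -614 * sqrt(3) - 3652 / 37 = -1162.18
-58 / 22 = -29 / 11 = -2.64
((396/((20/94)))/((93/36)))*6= 670032/155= 4322.79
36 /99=0.36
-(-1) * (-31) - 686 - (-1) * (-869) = -1586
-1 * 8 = -8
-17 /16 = -1.06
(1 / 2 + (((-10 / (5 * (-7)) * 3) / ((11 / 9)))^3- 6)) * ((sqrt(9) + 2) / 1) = -23534675 / 913066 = -25.78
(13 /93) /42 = 13 /3906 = 0.00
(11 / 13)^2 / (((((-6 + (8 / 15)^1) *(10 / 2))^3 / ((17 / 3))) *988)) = -18513 / 92063017696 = -0.00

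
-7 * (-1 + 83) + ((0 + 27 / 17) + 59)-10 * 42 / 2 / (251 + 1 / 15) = -2351657 / 4573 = -514.25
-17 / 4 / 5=-17 / 20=-0.85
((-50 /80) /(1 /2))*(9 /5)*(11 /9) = -11 /4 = -2.75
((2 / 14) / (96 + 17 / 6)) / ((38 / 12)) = 36 / 78869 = 0.00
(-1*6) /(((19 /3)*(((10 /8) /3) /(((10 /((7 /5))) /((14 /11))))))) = -11880 /931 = -12.76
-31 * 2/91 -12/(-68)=-781/1547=-0.50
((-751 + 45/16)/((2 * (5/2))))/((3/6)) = -11971/40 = -299.28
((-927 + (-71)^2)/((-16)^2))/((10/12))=6171/320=19.28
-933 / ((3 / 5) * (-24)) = 1555 / 24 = 64.79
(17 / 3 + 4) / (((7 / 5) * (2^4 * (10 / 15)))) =145 / 224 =0.65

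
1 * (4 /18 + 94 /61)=968 /549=1.76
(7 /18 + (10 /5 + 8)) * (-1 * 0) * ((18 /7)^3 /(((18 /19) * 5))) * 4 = 0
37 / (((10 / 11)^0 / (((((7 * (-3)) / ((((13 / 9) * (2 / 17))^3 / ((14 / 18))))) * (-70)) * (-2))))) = -75756322845 / 4394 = -17240856.36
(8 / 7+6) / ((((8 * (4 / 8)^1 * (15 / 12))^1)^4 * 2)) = 1 / 175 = 0.01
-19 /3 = -6.33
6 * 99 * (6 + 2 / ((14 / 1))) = 25542 / 7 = 3648.86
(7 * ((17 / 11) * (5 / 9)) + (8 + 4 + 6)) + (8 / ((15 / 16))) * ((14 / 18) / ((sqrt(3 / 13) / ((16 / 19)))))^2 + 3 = 620557546 / 14474295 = 42.87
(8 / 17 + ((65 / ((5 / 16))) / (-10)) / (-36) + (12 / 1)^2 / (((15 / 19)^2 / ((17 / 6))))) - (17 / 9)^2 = 22448329 / 34425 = 652.09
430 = 430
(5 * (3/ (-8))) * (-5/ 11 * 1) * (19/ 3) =475/ 88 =5.40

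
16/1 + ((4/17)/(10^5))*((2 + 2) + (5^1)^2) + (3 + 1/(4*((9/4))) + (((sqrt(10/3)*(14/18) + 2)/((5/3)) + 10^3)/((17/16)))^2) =17941504*sqrt(30)/65025 + 173218822385311/195075000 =889471.39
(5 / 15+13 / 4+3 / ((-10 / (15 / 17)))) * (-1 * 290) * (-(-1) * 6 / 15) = -19633 / 51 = -384.96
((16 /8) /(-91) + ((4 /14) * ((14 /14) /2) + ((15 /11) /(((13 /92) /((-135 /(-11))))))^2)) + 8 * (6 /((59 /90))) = 14409223205077 /1021897877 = 14100.45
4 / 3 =1.33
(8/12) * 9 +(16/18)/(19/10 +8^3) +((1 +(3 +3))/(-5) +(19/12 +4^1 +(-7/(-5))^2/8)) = 96480169/9250200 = 10.43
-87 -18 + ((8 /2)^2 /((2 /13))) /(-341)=-35909 /341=-105.30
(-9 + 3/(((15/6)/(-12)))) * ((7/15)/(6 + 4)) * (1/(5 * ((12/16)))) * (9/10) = -819/3125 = -0.26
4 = 4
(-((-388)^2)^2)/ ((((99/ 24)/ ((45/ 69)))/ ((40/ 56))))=-4532699187200/ 1771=-2559401009.15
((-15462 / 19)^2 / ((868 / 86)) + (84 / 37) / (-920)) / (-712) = -43742071036383 / 474653283440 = -92.16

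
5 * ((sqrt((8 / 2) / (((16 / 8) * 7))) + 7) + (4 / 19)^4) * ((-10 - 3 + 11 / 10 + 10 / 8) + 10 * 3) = 387 * sqrt(14) / 28 + 353138661 / 521284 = 729.16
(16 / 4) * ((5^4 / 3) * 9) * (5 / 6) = 6250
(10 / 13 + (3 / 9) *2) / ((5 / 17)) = 952 / 195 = 4.88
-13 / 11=-1.18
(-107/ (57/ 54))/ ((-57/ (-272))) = -174624/ 361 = -483.72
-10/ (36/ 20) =-50/ 9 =-5.56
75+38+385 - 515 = -17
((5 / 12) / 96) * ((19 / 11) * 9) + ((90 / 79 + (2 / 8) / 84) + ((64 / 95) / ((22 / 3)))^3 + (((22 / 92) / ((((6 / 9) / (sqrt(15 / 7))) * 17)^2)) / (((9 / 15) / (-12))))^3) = 4219371689662964923321490269 / 3487211942846621763263952000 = 1.21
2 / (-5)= -2 / 5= -0.40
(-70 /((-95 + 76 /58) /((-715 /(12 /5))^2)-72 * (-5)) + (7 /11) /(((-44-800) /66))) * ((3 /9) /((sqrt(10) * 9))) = -24039626261 * sqrt(10) /26578563440040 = -0.00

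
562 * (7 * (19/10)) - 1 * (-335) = 39048/5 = 7809.60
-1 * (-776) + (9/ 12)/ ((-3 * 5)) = 15519/ 20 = 775.95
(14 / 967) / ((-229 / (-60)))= 840 / 221443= 0.00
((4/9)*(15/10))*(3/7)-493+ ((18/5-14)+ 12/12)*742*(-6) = 1447463/35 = 41356.09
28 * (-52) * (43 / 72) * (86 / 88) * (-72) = 61185.09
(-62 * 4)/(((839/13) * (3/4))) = -12896/2517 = -5.12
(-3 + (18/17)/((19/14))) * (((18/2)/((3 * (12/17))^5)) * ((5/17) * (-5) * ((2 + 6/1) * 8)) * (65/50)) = 76323455/1329696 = 57.40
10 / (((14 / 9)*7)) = 45 / 49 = 0.92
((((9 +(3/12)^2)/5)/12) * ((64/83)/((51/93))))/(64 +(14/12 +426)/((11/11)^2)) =1798/4158217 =0.00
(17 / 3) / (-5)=-17 / 15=-1.13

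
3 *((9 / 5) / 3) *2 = 18 / 5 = 3.60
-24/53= -0.45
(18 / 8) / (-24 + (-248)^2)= 9 / 245920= 0.00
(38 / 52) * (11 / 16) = 209 / 416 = 0.50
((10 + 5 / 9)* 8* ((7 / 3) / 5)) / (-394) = -532 / 5319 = -0.10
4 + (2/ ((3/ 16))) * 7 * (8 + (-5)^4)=47268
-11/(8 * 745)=-11/5960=-0.00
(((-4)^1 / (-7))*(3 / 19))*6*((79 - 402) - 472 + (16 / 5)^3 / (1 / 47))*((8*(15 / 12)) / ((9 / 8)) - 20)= -2980384 / 665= -4481.78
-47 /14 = -3.36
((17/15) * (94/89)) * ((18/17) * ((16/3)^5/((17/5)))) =197132288/122553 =1608.55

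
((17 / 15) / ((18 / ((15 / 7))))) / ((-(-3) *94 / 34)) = 289 / 17766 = 0.02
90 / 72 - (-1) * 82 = 333 / 4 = 83.25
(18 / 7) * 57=1026 / 7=146.57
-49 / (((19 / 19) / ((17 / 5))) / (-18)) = 14994 / 5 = 2998.80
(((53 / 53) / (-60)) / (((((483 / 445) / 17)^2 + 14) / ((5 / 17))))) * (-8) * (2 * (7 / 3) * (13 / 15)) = 35010820 / 3091277979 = 0.01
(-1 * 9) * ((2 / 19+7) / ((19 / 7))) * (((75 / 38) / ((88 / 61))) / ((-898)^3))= 38910375 / 874183249689728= 0.00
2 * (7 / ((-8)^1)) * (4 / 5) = -7 / 5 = -1.40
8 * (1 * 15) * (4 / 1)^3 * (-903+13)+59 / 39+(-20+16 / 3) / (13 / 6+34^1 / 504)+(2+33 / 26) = -300161051089 / 43914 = -6835201.78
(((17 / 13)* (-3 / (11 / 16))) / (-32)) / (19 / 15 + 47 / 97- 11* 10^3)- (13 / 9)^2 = -773468525573 / 370712803032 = -2.09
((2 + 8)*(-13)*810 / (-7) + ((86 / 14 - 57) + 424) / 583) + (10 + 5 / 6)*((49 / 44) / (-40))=15043.20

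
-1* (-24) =24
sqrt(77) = 8.77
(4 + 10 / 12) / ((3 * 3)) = 29 / 54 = 0.54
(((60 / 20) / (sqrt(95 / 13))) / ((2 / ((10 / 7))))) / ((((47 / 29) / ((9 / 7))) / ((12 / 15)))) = 3132 * sqrt(1235) / 218785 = 0.50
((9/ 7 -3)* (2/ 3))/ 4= -2/ 7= -0.29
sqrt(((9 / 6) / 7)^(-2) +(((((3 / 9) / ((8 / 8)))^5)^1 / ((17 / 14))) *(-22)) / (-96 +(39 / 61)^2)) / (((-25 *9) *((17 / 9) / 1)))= -2 *sqrt(16125289000201010) / 23129067375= -0.01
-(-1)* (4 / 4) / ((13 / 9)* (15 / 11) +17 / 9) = 99 / 382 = 0.26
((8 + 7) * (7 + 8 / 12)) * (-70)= -8050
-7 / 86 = -0.08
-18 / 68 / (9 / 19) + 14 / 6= 181 / 102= 1.77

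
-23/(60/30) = -11.50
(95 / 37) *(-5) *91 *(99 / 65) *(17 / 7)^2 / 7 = -2718045 / 1813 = -1499.20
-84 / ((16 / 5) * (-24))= 35 / 32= 1.09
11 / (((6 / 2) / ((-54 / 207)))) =-22 / 23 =-0.96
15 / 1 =15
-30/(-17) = 30/17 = 1.76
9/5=1.80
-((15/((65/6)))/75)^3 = -216/34328125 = -0.00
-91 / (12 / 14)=-637 / 6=-106.17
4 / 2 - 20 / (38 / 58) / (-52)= 639 / 247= 2.59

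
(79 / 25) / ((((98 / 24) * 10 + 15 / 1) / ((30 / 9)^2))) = 632 / 1005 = 0.63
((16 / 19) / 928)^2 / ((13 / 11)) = 11 / 15787252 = 0.00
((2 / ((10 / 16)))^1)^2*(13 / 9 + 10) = 26368 / 225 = 117.19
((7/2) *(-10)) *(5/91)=-25/13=-1.92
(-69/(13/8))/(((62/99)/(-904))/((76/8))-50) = 234658512/276319303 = 0.85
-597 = -597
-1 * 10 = -10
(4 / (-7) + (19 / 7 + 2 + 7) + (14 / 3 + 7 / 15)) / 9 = 1709 / 945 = 1.81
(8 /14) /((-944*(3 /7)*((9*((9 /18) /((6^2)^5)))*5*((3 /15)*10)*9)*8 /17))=-448.11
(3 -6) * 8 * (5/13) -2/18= -1093/117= -9.34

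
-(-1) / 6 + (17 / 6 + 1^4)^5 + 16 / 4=6468743 / 7776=831.89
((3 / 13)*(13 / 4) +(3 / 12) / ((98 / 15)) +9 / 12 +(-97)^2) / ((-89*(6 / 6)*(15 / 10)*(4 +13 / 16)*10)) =-7377862 / 5036955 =-1.46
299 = 299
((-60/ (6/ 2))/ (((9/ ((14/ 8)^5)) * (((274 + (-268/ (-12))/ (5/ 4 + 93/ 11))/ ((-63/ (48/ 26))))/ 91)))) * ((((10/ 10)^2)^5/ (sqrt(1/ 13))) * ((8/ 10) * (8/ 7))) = 8489904787 * sqrt(13)/ 22652288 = 1351.33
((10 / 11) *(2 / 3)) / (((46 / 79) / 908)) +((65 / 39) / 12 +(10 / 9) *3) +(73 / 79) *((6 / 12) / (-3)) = 682406921 / 719532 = 948.40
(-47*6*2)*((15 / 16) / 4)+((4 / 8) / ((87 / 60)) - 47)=-82983 / 464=-178.84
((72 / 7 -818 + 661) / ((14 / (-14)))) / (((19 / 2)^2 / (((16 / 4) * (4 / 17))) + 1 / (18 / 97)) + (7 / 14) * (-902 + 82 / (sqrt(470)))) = -4000426597440 / 9535473761707 -6985046016 * sqrt(470) / 66748316331949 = -0.42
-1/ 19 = -0.05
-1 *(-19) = 19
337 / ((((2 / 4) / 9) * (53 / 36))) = 218376 / 53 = 4120.30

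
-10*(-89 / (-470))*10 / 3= -890 / 141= -6.31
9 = 9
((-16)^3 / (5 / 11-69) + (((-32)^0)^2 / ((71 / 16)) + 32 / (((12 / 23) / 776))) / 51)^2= 57223368415396096 / 58034255409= 986027.44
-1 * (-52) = 52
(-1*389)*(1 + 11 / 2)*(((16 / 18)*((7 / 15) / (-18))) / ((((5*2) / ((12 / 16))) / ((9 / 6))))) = 35399 / 5400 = 6.56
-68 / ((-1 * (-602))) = -34 / 301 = -0.11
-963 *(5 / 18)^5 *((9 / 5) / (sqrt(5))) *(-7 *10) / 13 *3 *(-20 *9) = -2340625 *sqrt(5) / 1404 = -3727.78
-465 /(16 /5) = -145.31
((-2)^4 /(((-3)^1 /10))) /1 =-160 /3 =-53.33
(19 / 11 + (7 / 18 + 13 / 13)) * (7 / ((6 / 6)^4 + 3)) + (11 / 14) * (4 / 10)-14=-228203 / 27720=-8.23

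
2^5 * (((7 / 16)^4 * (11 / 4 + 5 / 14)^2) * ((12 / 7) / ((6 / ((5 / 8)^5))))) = 165571875 / 536870912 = 0.31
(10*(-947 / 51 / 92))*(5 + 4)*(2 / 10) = -2841 / 782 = -3.63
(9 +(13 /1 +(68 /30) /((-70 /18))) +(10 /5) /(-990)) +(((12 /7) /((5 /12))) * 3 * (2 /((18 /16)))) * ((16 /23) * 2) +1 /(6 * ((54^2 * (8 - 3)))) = 40237914239 /774635400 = 51.94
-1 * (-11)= 11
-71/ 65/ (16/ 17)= -1207/ 1040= -1.16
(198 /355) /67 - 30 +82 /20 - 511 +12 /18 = -76524671 /142710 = -536.23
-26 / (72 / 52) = -169 / 9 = -18.78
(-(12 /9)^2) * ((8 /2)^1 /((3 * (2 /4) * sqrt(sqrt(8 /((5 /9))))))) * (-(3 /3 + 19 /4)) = 368 * 10^(1 /4) * sqrt(3) /81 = 13.99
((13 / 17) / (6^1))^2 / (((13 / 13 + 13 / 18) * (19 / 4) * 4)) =169 / 340442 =0.00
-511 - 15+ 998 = 472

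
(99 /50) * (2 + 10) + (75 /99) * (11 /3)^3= 123739 /2025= 61.11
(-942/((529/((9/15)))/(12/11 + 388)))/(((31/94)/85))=-19328257440/180389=-107147.65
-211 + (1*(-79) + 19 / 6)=-286.83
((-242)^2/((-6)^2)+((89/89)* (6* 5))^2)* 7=159187/9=17687.44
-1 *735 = -735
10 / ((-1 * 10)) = -1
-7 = -7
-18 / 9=-2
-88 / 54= -1.63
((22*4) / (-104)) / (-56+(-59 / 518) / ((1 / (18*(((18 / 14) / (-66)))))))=438746 / 29016299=0.02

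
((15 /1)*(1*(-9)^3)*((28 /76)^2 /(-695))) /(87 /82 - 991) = -8787366 /4073280325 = -0.00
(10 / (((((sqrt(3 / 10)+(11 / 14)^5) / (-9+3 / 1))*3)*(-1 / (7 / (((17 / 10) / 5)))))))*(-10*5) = -24302.31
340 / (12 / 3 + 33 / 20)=6800 / 113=60.18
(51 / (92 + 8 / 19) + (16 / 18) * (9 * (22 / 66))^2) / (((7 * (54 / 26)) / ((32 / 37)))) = 0.51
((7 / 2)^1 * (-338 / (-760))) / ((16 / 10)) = 1183 / 1216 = 0.97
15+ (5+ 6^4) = 1316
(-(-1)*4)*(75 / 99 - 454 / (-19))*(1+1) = 123656 / 627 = 197.22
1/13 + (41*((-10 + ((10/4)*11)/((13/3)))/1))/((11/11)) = -3893/26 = -149.73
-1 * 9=-9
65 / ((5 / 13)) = 169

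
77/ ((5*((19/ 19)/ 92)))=7084/ 5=1416.80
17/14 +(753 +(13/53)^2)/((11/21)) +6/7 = 622807795/432586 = 1439.73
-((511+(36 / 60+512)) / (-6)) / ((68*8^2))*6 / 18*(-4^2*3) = -853 / 1360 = -0.63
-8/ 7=-1.14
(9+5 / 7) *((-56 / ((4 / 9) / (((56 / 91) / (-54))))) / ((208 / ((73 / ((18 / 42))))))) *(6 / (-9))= -34748 / 4563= -7.62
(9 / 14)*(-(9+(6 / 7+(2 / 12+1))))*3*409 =-1704303 / 196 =-8695.42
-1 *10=-10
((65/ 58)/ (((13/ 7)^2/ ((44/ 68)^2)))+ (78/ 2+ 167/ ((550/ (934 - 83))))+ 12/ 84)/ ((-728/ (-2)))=15608099779/ 19085841775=0.82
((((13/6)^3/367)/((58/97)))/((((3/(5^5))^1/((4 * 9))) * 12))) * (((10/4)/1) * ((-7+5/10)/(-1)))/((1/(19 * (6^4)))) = 2467402640625/42572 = 57958344.47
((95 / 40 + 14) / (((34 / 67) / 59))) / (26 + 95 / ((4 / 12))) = 517843 / 84592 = 6.12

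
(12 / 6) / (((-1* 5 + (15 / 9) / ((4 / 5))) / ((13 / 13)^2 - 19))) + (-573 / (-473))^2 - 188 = -1363994377 / 7830515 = -174.19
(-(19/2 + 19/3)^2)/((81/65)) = -586625/2916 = -201.17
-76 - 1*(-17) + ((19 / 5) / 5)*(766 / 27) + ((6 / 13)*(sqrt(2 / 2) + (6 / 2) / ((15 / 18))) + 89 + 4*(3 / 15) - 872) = -7173698 / 8775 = -817.52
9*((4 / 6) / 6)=1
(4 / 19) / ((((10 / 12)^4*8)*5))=648 / 59375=0.01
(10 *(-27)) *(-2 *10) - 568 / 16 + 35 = 10799 / 2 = 5399.50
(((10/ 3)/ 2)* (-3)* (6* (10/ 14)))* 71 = -10650/ 7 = -1521.43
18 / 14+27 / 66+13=2263 / 154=14.69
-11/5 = -2.20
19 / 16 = 1.19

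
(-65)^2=4225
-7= -7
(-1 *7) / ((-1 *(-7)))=-1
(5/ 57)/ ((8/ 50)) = 125/ 228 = 0.55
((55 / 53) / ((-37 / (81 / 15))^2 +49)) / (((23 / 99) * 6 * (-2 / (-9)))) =0.03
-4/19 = -0.21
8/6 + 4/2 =10/3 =3.33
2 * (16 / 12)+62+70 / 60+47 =677 / 6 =112.83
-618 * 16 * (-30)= 296640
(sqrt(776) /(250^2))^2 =97 /488281250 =0.00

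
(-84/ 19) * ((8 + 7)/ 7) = -180/ 19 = -9.47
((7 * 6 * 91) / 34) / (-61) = -1911 / 1037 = -1.84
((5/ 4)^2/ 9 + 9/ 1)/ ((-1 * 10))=-1321/ 1440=-0.92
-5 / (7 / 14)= -10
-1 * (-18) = 18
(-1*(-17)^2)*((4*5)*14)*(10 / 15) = -161840 / 3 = -53946.67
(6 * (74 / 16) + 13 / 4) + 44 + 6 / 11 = 75.55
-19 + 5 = -14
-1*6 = -6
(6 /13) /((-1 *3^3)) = -2 /117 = -0.02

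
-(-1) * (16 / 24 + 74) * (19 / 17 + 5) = 23296 / 51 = 456.78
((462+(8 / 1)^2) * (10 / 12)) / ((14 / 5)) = 156.55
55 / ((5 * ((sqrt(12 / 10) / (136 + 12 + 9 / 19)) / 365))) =11326315 * sqrt(30) / 114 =544182.30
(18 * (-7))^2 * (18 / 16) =35721 / 2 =17860.50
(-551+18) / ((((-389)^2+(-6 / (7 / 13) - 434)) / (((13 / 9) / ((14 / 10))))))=-34645 / 9505179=-0.00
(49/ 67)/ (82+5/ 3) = 147/ 16817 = 0.01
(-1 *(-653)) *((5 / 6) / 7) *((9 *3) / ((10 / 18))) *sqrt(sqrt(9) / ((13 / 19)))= 52893 *sqrt(741) / 182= 7911.08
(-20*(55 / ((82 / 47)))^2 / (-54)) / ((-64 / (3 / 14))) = -33411125 / 27111168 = -1.23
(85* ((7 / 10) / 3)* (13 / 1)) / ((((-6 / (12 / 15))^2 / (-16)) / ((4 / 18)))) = -99008 / 6075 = -16.30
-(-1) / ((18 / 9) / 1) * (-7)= -7 / 2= -3.50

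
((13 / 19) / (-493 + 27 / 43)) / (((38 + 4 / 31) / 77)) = -1334333 / 475480776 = -0.00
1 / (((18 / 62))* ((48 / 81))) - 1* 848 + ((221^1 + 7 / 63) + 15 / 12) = -89255 / 144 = -619.83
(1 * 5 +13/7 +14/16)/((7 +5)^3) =433/96768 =0.00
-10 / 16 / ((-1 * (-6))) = -5 / 48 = -0.10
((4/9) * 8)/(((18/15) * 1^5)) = 80/27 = 2.96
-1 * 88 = -88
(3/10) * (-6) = -9/5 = -1.80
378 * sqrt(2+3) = 378 * sqrt(5) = 845.23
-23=-23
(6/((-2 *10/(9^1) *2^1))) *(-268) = 1809/5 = 361.80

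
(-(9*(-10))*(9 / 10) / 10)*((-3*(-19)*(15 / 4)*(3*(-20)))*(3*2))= -623295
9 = 9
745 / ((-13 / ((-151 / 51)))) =112495 / 663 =169.68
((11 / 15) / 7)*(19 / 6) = 209 / 630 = 0.33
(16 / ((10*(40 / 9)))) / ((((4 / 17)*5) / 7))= 1071 / 500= 2.14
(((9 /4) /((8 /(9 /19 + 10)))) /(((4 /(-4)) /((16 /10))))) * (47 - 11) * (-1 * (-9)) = -145071 /95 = -1527.06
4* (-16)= -64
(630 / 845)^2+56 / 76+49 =27291789 / 542659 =50.29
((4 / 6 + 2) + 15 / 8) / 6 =109 / 144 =0.76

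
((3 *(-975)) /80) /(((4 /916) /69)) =-9243585 /16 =-577724.06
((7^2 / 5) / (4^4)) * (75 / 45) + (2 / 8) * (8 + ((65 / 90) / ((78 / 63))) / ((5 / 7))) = 2903 / 1280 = 2.27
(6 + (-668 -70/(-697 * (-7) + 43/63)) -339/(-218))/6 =-553279634/5026317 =-110.08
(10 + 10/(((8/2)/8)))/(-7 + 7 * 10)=10/21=0.48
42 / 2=21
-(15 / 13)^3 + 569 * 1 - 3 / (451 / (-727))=567061475 / 990847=572.30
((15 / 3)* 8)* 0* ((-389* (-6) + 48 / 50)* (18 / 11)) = 0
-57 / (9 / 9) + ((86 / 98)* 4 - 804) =-857.49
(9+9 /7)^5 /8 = 241864704 /16807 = 14390.71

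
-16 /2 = -8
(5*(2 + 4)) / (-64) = -15 / 32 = -0.47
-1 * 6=-6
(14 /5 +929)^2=21706281 /25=868251.24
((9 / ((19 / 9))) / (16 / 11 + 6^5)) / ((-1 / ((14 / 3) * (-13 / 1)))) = 27027 / 812744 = 0.03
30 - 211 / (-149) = 4681 / 149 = 31.42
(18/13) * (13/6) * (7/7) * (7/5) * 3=63/5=12.60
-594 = -594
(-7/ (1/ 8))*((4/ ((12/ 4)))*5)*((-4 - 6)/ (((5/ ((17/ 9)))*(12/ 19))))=2233.09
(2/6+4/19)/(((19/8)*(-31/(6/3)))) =-16/1083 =-0.01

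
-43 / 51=-0.84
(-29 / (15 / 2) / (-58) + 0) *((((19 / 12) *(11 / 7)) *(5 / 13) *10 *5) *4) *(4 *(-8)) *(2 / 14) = -58.33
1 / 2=0.50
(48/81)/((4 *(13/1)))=4/351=0.01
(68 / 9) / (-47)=-68 / 423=-0.16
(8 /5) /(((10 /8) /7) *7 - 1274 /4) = -32 /6345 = -0.01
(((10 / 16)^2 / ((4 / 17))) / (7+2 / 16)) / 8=425 / 14592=0.03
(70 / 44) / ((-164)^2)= 35 / 591712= 0.00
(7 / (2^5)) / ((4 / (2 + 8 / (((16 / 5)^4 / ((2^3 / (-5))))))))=13461 / 131072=0.10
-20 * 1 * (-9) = 180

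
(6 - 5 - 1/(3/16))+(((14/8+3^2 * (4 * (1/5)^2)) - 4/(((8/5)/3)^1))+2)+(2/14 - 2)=-17851/2100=-8.50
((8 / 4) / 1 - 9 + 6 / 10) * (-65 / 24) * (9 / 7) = 22.29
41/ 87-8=-655/ 87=-7.53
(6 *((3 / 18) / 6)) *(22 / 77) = 1 / 21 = 0.05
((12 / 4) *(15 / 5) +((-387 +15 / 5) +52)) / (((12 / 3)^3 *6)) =-323 / 384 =-0.84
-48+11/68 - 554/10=-35101/340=-103.24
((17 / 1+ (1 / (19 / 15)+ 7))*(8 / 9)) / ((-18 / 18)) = -1256 / 57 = -22.04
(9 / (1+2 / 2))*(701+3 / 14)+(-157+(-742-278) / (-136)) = 84167 / 28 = 3005.96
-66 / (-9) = 22 / 3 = 7.33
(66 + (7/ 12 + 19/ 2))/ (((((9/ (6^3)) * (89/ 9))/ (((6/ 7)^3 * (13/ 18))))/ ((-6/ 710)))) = -7691112/ 10837085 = -0.71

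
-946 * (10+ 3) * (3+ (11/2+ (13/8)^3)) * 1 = -40269801/256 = -157303.91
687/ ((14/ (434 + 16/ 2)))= 151827/ 7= 21689.57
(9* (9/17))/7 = 81/119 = 0.68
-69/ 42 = -23/ 14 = -1.64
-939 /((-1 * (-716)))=-939 /716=-1.31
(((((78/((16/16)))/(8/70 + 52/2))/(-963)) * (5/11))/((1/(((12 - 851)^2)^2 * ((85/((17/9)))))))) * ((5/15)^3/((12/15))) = -28181834034956875/19364004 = -1455372248.17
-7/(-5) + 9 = 52/5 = 10.40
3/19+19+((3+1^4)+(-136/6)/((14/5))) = 6010/399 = 15.06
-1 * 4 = -4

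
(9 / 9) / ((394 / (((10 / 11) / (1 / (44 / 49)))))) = 20 / 9653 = 0.00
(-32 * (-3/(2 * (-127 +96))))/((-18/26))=208/93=2.24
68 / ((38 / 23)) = 782 / 19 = 41.16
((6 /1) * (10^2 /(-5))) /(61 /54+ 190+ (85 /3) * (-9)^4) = -6480 /10048651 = -0.00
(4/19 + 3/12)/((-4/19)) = -35/16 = -2.19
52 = 52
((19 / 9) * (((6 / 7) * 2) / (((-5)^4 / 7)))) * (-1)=-76 / 1875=-0.04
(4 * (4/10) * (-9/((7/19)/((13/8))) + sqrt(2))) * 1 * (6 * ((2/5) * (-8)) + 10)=102258/175 - 368 * sqrt(2)/25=563.51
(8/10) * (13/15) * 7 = 364/75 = 4.85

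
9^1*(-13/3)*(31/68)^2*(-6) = 112437/2312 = 48.63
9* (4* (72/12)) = 216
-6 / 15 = -2 / 5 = -0.40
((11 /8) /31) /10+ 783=1941851 /2480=783.00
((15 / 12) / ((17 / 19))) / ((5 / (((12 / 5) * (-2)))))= -114 / 85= -1.34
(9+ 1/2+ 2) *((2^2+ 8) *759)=104742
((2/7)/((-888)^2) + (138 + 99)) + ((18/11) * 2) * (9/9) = 7294426283/30358944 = 240.27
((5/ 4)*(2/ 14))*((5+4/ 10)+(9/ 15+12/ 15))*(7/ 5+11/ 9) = 1003/ 315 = 3.18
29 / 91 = 0.32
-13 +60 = 47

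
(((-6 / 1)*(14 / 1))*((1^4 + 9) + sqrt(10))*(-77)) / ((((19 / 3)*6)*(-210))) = -154 / 19 - 77*sqrt(10) / 95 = -10.67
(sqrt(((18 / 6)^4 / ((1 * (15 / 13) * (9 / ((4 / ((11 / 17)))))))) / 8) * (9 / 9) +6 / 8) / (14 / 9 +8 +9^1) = 27 / 668 +9 * sqrt(72930) / 18370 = 0.17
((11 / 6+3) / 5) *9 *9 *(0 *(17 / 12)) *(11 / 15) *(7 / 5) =0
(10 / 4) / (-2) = -5 / 4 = -1.25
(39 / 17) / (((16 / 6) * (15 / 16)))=78 / 85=0.92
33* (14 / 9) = 154 / 3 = 51.33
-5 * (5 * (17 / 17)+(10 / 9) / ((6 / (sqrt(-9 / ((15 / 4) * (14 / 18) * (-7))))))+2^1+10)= -85 - 10 * sqrt(15) / 63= -85.61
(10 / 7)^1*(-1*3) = -30 / 7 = -4.29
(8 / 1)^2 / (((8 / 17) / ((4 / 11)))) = 544 / 11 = 49.45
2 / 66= 1 / 33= 0.03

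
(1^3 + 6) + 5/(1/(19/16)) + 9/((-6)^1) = 183/16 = 11.44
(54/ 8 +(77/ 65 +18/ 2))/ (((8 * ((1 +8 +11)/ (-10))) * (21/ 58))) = -18241/ 6240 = -2.92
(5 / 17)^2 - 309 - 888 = -345908 / 289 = -1196.91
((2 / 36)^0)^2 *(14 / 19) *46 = 644 / 19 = 33.89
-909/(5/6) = -5454/5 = -1090.80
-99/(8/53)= -5247/8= -655.88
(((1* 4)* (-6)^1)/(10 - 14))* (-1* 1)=-6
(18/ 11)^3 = 5832/ 1331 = 4.38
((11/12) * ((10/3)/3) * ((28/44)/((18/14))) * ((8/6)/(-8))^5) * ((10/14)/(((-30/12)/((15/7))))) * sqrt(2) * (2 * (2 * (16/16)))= 25 * sqrt(2)/157464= 0.00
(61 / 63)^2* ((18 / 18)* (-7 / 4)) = -1.64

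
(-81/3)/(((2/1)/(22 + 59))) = -2187/2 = -1093.50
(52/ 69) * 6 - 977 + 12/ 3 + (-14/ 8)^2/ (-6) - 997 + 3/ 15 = -1965.79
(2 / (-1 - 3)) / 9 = -1 / 18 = -0.06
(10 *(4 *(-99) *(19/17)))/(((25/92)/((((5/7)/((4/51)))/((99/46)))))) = -482448/7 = -68921.14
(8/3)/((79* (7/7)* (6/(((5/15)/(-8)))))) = -0.00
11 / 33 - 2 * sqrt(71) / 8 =1 / 3 - sqrt(71) / 4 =-1.77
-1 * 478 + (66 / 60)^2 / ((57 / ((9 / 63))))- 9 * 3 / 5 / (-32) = -152522767 / 319200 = -477.83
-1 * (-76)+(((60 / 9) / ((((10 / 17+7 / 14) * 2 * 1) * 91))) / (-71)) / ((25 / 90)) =18167924 / 239057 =76.00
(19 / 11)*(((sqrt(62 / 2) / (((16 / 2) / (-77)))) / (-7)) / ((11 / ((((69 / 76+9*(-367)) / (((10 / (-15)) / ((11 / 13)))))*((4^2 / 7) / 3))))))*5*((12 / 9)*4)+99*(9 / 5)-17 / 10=353 / 2+1673060*sqrt(31) / 91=102541.38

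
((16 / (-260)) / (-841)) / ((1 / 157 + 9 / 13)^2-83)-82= -82.00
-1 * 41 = -41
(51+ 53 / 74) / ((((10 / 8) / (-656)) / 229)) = -6215213.49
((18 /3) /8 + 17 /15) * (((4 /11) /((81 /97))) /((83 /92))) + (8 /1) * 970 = 8609137612 /1109295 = 7760.91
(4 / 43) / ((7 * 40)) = 1 / 3010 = 0.00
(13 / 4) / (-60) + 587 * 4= 563507 / 240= 2347.95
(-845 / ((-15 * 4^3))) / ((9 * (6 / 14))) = 1183 / 5184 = 0.23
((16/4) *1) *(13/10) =5.20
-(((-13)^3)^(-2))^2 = -1/ 23298085122481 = -0.00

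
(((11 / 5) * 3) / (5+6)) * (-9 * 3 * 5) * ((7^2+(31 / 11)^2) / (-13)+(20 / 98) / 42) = 14708655 / 41503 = 354.40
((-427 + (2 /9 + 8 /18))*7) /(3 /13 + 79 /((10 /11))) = -34.25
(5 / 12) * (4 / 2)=5 / 6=0.83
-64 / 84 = -16 / 21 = -0.76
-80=-80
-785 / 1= -785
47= 47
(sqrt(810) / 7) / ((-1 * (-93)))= 3 * sqrt(10) / 217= 0.04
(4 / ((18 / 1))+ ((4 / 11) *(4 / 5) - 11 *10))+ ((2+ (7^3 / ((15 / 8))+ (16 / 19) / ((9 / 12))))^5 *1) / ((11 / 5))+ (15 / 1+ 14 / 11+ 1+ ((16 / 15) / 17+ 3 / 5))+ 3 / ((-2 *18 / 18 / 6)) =7126778454278914532335892 / 70322759161875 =101343840020.18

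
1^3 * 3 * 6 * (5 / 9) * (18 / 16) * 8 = 90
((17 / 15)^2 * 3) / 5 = 289 / 375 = 0.77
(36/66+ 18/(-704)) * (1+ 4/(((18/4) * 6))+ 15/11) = 22753/17424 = 1.31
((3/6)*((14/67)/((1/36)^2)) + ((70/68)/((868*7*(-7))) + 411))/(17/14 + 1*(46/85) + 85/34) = 37814166605/294501984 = 128.40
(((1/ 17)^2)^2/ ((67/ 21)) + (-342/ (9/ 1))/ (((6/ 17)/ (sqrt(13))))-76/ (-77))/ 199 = 425290549/ 85746082961-323 * sqrt(13)/ 597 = -1.95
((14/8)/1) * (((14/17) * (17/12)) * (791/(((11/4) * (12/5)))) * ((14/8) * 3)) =1356565/1056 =1284.63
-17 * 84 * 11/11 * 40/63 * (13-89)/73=206720/219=943.93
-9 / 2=-4.50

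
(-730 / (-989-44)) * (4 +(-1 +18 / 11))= 37230 / 11363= 3.28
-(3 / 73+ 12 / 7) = -897 / 511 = -1.76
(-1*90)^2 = 8100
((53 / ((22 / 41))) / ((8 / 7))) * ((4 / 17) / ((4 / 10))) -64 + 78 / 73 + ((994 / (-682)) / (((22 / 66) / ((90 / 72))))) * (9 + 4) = -83.14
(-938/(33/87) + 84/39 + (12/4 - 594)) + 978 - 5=-298692/143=-2088.76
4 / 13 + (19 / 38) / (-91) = 55 / 182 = 0.30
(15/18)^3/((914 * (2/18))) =125/21936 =0.01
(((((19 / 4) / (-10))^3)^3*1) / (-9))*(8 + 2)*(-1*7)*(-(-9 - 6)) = -2258813884453 / 15728640000000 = -0.14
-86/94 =-43/47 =-0.91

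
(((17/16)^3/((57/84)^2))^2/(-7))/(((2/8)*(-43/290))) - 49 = -22.85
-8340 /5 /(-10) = 834 /5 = 166.80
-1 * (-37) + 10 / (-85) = 627 / 17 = 36.88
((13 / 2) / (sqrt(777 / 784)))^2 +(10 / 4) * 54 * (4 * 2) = 124612 / 111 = 1122.63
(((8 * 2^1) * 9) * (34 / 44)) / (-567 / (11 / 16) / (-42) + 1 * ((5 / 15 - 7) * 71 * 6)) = -153 / 3878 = -0.04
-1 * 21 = -21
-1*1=-1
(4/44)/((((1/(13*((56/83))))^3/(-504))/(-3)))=583372468224/6289657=92751.08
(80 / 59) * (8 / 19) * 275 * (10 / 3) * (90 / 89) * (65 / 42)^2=18590000000 / 14666043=1267.55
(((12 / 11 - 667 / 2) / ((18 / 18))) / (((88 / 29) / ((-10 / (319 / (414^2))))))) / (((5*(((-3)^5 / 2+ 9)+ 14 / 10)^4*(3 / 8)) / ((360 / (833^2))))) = 0.00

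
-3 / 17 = -0.18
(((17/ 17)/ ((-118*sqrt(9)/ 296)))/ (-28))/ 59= 37/ 73101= 0.00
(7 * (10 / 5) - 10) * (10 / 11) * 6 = 240 / 11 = 21.82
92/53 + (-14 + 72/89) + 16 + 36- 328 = -1355926/4717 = -287.46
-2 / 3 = -0.67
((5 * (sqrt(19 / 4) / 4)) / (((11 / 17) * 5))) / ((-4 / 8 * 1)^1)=-17 * sqrt(19) / 44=-1.68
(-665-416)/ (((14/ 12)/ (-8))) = 51888/ 7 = 7412.57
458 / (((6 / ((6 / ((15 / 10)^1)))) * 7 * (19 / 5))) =4580 / 399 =11.48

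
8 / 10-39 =-38.20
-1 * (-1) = 1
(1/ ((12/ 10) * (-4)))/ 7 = -5/ 168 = -0.03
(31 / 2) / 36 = 31 / 72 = 0.43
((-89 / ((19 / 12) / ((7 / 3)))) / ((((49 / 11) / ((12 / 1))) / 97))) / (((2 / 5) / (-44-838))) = 75570555.79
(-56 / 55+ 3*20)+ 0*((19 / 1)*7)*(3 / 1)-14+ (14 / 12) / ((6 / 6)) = 15229 / 330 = 46.15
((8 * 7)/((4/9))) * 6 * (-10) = -7560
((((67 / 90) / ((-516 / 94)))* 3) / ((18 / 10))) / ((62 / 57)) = -59831 / 287928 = -0.21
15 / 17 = 0.88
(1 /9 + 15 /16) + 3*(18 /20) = 2699 /720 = 3.75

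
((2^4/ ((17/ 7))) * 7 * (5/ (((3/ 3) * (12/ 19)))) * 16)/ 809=297920/ 41259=7.22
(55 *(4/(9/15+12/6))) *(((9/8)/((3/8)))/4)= 825/13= 63.46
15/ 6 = 5/ 2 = 2.50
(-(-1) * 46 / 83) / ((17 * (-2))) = -23 / 1411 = -0.02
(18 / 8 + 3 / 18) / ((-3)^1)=-29 / 36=-0.81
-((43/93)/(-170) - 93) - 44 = 774733/15810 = 49.00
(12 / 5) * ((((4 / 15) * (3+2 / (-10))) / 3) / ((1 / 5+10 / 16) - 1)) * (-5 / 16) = 16 / 15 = 1.07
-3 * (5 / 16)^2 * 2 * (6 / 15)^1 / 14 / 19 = -15 / 17024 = -0.00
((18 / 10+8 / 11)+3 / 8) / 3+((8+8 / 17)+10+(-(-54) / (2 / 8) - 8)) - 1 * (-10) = 5328109 / 22440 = 237.44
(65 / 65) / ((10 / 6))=3 / 5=0.60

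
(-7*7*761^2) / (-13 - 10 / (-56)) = 794554012 / 359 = 2213242.37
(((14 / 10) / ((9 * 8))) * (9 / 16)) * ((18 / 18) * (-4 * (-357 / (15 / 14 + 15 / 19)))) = 110789 / 13200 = 8.39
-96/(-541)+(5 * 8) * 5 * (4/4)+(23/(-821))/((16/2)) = 711275685/3553288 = 200.17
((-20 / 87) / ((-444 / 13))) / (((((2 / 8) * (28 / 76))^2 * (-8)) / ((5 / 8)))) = -0.06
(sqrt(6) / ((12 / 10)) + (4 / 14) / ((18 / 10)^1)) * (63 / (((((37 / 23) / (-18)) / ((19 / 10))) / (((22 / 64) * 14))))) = -6359661 * sqrt(6) / 1184-302841 / 296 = -14180.14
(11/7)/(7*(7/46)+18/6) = 46/119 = 0.39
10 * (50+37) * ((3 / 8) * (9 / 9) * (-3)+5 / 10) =-2175 / 4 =-543.75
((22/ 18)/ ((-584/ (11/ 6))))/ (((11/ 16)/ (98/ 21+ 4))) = -0.05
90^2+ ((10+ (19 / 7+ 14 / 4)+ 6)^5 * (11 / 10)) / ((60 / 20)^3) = 33179511336061 / 145212480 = 228489.39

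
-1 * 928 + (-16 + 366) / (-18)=-8527 / 9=-947.44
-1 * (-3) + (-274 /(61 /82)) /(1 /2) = -44753 /61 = -733.66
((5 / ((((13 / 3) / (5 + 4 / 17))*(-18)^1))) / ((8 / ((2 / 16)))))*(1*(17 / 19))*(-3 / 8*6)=1335 / 126464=0.01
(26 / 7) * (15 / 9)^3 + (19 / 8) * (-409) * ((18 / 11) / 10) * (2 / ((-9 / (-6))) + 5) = -82286983 / 83160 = -989.50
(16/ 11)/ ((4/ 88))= 32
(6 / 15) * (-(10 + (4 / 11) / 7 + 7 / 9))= -4.33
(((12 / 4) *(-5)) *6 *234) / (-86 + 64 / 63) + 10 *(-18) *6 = -2227770 / 2677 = -832.19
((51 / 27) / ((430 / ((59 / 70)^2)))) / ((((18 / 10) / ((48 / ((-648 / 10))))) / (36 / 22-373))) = 1124363 / 2357586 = 0.48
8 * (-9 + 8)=-8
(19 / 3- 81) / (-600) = 0.12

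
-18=-18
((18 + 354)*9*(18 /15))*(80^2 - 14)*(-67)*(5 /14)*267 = -1147418062776 /7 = -163916866110.86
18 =18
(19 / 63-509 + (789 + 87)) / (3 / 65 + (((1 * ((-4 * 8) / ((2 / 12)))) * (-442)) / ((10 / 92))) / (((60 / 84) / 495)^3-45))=-2815781439095300 / 133006784108460507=-0.02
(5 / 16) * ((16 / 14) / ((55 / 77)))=1 / 2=0.50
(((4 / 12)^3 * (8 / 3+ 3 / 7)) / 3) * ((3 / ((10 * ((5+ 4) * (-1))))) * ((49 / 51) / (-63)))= 13 / 669222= 0.00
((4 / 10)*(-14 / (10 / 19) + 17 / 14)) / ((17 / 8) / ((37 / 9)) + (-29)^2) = -525992 / 43590575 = -0.01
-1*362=-362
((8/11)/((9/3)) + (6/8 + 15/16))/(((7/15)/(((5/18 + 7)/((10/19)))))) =2536291/44352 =57.19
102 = 102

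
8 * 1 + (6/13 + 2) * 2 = 168/13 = 12.92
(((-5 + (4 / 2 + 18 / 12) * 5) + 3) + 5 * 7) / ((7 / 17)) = 1717 / 14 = 122.64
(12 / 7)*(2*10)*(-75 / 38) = -9000 / 133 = -67.67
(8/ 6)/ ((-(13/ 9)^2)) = -108/ 169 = -0.64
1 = 1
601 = 601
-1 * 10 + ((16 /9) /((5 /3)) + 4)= -74 /15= -4.93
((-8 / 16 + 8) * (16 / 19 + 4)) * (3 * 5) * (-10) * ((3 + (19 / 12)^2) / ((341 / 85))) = -193789375 / 25916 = -7477.60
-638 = -638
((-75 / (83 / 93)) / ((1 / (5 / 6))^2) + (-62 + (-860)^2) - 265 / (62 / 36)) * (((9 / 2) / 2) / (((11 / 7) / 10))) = 2396879361765 / 226424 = 10585800.81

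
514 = 514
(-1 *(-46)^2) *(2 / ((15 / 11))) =-46552 / 15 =-3103.47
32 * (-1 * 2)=-64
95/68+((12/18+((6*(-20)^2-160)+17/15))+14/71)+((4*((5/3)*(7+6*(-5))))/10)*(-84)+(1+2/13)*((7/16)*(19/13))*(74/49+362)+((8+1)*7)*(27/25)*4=290698763413/71394050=4071.75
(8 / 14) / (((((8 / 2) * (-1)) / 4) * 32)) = -0.02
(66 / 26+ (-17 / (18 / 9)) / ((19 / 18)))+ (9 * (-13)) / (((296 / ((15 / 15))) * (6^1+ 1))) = -2850963 / 511784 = -5.57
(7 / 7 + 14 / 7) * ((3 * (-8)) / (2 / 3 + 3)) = -216 / 11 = -19.64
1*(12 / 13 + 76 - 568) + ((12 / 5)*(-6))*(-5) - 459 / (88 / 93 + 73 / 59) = -98013417 / 155753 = -629.29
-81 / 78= -27 / 26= -1.04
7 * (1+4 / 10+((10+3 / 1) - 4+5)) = 107.80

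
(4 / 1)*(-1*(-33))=132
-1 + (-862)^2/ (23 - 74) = -743095/ 51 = -14570.49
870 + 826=1696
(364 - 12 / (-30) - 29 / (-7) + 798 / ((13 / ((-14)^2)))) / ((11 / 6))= 33851802 / 5005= 6763.60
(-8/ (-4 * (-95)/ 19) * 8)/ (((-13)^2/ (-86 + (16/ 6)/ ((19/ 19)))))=800/ 507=1.58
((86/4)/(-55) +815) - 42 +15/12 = 170249/220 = 773.86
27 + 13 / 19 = 526 / 19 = 27.68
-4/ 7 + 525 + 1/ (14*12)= 88105/ 168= 524.43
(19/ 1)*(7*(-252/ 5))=-33516/ 5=-6703.20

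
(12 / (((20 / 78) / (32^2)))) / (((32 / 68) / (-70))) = -7128576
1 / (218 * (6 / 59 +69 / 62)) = 1829 / 484287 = 0.00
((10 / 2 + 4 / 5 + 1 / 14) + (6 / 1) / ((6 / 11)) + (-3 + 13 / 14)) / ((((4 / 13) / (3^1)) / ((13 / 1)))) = 1875.90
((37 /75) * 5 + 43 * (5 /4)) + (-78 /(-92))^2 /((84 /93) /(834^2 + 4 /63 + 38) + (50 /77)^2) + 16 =3984249271385802251 /53898463278507720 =73.92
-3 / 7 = -0.43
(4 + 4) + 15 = 23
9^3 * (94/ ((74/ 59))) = 2021517/ 37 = 54635.59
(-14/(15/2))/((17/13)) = -364/255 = -1.43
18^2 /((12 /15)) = 405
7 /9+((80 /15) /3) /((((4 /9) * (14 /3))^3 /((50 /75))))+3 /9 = 61441 /49392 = 1.24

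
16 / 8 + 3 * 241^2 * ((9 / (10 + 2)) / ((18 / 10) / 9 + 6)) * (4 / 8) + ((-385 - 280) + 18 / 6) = 2449965 / 248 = 9878.89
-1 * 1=-1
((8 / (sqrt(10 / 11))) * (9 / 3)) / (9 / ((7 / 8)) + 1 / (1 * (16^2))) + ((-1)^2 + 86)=89.45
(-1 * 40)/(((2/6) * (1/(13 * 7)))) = -10920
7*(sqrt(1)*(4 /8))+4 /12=23 /6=3.83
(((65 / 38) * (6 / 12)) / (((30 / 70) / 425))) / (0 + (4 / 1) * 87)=193375 / 79344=2.44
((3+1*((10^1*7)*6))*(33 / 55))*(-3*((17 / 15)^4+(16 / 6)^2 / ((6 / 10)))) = -32125487 / 3125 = -10280.16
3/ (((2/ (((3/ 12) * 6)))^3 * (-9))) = -9/ 64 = -0.14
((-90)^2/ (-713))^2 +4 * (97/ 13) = 1050177172/ 6608797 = 158.91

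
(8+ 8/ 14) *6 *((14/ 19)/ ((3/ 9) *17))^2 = 90720/ 104329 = 0.87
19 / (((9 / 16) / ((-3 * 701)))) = -213104 / 3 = -71034.67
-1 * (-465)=465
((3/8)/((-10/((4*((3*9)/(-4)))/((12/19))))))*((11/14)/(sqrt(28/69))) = 5643*sqrt(483)/62720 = 1.98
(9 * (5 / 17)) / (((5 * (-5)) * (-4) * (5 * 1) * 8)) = 9 / 13600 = 0.00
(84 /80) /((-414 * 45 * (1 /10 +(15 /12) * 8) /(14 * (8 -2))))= -0.00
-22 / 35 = -0.63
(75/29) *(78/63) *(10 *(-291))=-1891500/203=-9317.73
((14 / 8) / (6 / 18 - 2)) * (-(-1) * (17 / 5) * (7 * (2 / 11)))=-4.54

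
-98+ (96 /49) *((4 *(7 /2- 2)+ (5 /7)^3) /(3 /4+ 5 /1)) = -37044706 /386561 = -95.83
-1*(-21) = 21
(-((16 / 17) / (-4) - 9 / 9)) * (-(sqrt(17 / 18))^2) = -7 / 6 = -1.17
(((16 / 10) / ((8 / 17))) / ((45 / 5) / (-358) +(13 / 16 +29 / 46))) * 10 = 2239648 / 93393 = 23.98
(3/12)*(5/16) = 5/64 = 0.08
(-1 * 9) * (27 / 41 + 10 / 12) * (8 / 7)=-4404 / 287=-15.34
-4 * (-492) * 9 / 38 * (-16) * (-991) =140420736 / 19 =7390565.05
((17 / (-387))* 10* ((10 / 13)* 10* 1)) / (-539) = 17000 / 2711709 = 0.01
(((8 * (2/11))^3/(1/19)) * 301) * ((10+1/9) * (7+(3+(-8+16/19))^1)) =673161216/1331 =505755.98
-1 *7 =-7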